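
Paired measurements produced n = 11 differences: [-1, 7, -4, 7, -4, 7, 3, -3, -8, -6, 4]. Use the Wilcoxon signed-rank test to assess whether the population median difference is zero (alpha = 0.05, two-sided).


Step 1: Drop any zero differences (none here) and take |d_i|.
|d| = [1, 7, 4, 7, 4, 7, 3, 3, 8, 6, 4]
Step 2: Midrank |d_i| (ties get averaged ranks).
ranks: |1|->1, |7|->9, |4|->5, |7|->9, |4|->5, |7|->9, |3|->2.5, |3|->2.5, |8|->11, |6|->7, |4|->5
Step 3: Attach original signs; sum ranks with positive sign and with negative sign.
W+ = 9 + 9 + 9 + 2.5 + 5 = 34.5
W- = 1 + 5 + 5 + 2.5 + 11 + 7 = 31.5
(Check: W+ + W- = 66 should equal n(n+1)/2 = 66.)
Step 4: Test statistic W = min(W+, W-) = 31.5.
Step 5: Ties in |d|, so use the tie-corrected normal approximation.
        E[W] = n(n+1)/4 = 11*12/4 = 33.
        Tie groups: |d|=3 (t=2), |d|=4 (t=3), |d|=7 (t=3); sum(t^3 - t) = 54.
        Var[W] = n(n+1)(2n+1)/24 - sum(t^3-t)/48 = 3036/24 - 54/48 = 125.375.
        z = (W - E[W]) / sqrt(Var[W]) = (31.5 - 33) / 11.1971 = -0.1340.
        Two-sided p = 2*Phi(z) = 0.893432.
Step 6: alpha = 0.05. fail to reject H0.

W+ = 34.5, W- = 31.5, W = min = 31.5, p = 0.893432, fail to reject H0.


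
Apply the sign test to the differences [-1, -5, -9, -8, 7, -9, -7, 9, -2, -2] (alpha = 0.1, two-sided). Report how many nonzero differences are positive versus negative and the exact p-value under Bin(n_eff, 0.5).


Step 1: Discard zero differences. Original n = 10; n_eff = number of nonzero differences = 10.
Nonzero differences (with sign): -1, -5, -9, -8, +7, -9, -7, +9, -2, -2
Step 2: Count signs: positive = 2, negative = 8.
Step 3: Under H0: P(positive) = 0.5, so the number of positives S ~ Bin(10, 0.5).
Step 4: Two-sided exact p-value = sum of Bin(10,0.5) probabilities at or below the observed probability = 0.109375.
Step 5: alpha = 0.1. fail to reject H0.

n_eff = 10, pos = 2, neg = 8, p = 0.109375, fail to reject H0.


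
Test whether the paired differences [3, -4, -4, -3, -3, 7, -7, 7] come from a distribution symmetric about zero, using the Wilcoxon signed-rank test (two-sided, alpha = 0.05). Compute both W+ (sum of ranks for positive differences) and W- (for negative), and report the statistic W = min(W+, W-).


Step 1: Drop any zero differences (none here) and take |d_i|.
|d| = [3, 4, 4, 3, 3, 7, 7, 7]
Step 2: Midrank |d_i| (ties get averaged ranks).
ranks: |3|->2, |4|->4.5, |4|->4.5, |3|->2, |3|->2, |7|->7, |7|->7, |7|->7
Step 3: Attach original signs; sum ranks with positive sign and with negative sign.
W+ = 2 + 7 + 7 = 16
W- = 4.5 + 4.5 + 2 + 2 + 7 = 20
(Check: W+ + W- = 36 should equal n(n+1)/2 = 36.)
Step 4: Test statistic W = min(W+, W-) = 16.
Step 5: Ties in |d|, so use the tie-corrected normal approximation.
        E[W] = n(n+1)/4 = 8*9/4 = 18.
        Tie groups: |d|=3 (t=3), |d|=4 (t=2), |d|=7 (t=3); sum(t^3 - t) = 54.
        Var[W] = n(n+1)(2n+1)/24 - sum(t^3-t)/48 = 1224/24 - 54/48 = 49.875.
        z = (W - E[W]) / sqrt(Var[W]) = (16 - 18) / 7.0622 = -0.2832.
        Two-sided p = 2*Phi(z) = 0.777026.
Step 6: alpha = 0.05. fail to reject H0.

W+ = 16, W- = 20, W = min = 16, p = 0.777026, fail to reject H0.


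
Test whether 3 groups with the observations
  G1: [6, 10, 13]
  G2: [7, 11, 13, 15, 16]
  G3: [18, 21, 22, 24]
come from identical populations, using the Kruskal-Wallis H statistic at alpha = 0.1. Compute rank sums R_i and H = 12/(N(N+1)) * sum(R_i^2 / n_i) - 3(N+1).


Step 1: Combine all N = 12 observations and assign midranks.
sorted (value, group, rank): (6,G1,1), (7,G2,2), (10,G1,3), (11,G2,4), (13,G1,5.5), (13,G2,5.5), (15,G2,7), (16,G2,8), (18,G3,9), (21,G3,10), (22,G3,11), (24,G3,12)
Step 2: Sum ranks within each group.
R_1 = 9.5 (n_1 = 3)
R_2 = 26.5 (n_2 = 5)
R_3 = 42 (n_3 = 4)
Step 3: H = 12/(N(N+1)) * sum(R_i^2/n_i) - 3(N+1)
     = 12/(12*13) * (9.5^2/3 + 26.5^2/5 + 42^2/4) - 3*13
     = 0.076923 * 611.533 - 39
     = 8.041026.
Step 4: Ties present; correction factor C = 1 - 6/(12^3 - 12) = 0.996503. Corrected H = 8.041026 / 0.996503 = 8.069240.
Step 5: Under H0, H ~ chi^2(2); p-value = 0.017692.
Step 6: alpha = 0.1. reject H0.

H = 8.0692, df = 2, p = 0.017692, reject H0.


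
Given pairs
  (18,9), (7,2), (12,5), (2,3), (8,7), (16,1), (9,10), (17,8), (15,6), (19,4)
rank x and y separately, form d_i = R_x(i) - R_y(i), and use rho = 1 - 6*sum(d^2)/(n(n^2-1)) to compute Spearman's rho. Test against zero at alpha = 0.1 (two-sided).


Step 1: Rank x and y separately (midranks; no ties here).
rank(x): 18->9, 7->2, 12->5, 2->1, 8->3, 16->7, 9->4, 17->8, 15->6, 19->10
rank(y): 9->9, 2->2, 5->5, 3->3, 7->7, 1->1, 10->10, 8->8, 6->6, 4->4
Step 2: d_i = R_x(i) - R_y(i); compute d_i^2.
  (9-9)^2=0, (2-2)^2=0, (5-5)^2=0, (1-3)^2=4, (3-7)^2=16, (7-1)^2=36, (4-10)^2=36, (8-8)^2=0, (6-6)^2=0, (10-4)^2=36
sum(d^2) = 128.
Step 3: rho = 1 - 6*128 / (10*(10^2 - 1)) = 1 - 768/990 = 0.224242.
Step 4: Under H0, t = rho * sqrt((n-2)/(1-rho^2)) = 0.6508 ~ t(8).
Step 5: Two-sided p-value from the t-distribution with 8 df = 0.533401.
Step 6: alpha = 0.1. fail to reject H0.

rho = 0.2242, p = 0.533401, fail to reject H0 at alpha = 0.1.


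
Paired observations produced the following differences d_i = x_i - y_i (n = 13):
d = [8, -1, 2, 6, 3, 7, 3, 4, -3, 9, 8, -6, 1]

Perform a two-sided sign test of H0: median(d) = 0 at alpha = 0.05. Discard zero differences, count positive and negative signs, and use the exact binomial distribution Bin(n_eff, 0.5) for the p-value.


Step 1: Discard zero differences. Original n = 13; n_eff = number of nonzero differences = 13.
Nonzero differences (with sign): +8, -1, +2, +6, +3, +7, +3, +4, -3, +9, +8, -6, +1
Step 2: Count signs: positive = 10, negative = 3.
Step 3: Under H0: P(positive) = 0.5, so the number of positives S ~ Bin(13, 0.5).
Step 4: Two-sided exact p-value = sum of Bin(13,0.5) probabilities at or below the observed probability = 0.092285.
Step 5: alpha = 0.05. fail to reject H0.

n_eff = 13, pos = 10, neg = 3, p = 0.092285, fail to reject H0.


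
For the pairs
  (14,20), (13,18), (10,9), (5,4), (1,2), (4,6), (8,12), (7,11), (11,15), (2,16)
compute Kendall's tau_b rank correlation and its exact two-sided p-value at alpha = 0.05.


Step 1: Enumerate the 45 unordered pairs (i,j) with i<j and classify each by sign(x_j-x_i) * sign(y_j-y_i).
  (1,2):dx=-1,dy=-2->C; (1,3):dx=-4,dy=-11->C; (1,4):dx=-9,dy=-16->C; (1,5):dx=-13,dy=-18->C
  (1,6):dx=-10,dy=-14->C; (1,7):dx=-6,dy=-8->C; (1,8):dx=-7,dy=-9->C; (1,9):dx=-3,dy=-5->C
  (1,10):dx=-12,dy=-4->C; (2,3):dx=-3,dy=-9->C; (2,4):dx=-8,dy=-14->C; (2,5):dx=-12,dy=-16->C
  (2,6):dx=-9,dy=-12->C; (2,7):dx=-5,dy=-6->C; (2,8):dx=-6,dy=-7->C; (2,9):dx=-2,dy=-3->C
  (2,10):dx=-11,dy=-2->C; (3,4):dx=-5,dy=-5->C; (3,5):dx=-9,dy=-7->C; (3,6):dx=-6,dy=-3->C
  (3,7):dx=-2,dy=+3->D; (3,8):dx=-3,dy=+2->D; (3,9):dx=+1,dy=+6->C; (3,10):dx=-8,dy=+7->D
  (4,5):dx=-4,dy=-2->C; (4,6):dx=-1,dy=+2->D; (4,7):dx=+3,dy=+8->C; (4,8):dx=+2,dy=+7->C
  (4,9):dx=+6,dy=+11->C; (4,10):dx=-3,dy=+12->D; (5,6):dx=+3,dy=+4->C; (5,7):dx=+7,dy=+10->C
  (5,8):dx=+6,dy=+9->C; (5,9):dx=+10,dy=+13->C; (5,10):dx=+1,dy=+14->C; (6,7):dx=+4,dy=+6->C
  (6,8):dx=+3,dy=+5->C; (6,9):dx=+7,dy=+9->C; (6,10):dx=-2,dy=+10->D; (7,8):dx=-1,dy=-1->C
  (7,9):dx=+3,dy=+3->C; (7,10):dx=-6,dy=+4->D; (8,9):dx=+4,dy=+4->C; (8,10):dx=-5,dy=+5->D
  (9,10):dx=-9,dy=+1->D
Step 2: C = 36, D = 9, total pairs = 45.
Step 3: tau = (C - D)/(n(n-1)/2) = (36 - 9)/45 = 0.600000.
Step 4: Exact two-sided p-value (enumerate n! = 3628800 permutations of y under H0): p = 0.016666.
Step 5: alpha = 0.05. reject H0.

tau_b = 0.6000 (C=36, D=9), p = 0.016666, reject H0.


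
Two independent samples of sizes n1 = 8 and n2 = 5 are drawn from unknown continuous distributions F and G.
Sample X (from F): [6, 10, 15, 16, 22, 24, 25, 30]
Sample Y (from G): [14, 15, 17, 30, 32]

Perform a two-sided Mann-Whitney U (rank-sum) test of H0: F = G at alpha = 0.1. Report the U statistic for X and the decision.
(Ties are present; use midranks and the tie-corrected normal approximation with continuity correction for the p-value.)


Step 1: Combine and sort all 13 observations; assign midranks.
sorted (value, group): (6,X), (10,X), (14,Y), (15,X), (15,Y), (16,X), (17,Y), (22,X), (24,X), (25,X), (30,X), (30,Y), (32,Y)
ranks: 6->1, 10->2, 14->3, 15->4.5, 15->4.5, 16->6, 17->7, 22->8, 24->9, 25->10, 30->11.5, 30->11.5, 32->13
Step 2: Rank sum for X: R1 = 1 + 2 + 4.5 + 6 + 8 + 9 + 10 + 11.5 = 52.
Step 3: U_X = R1 - n1(n1+1)/2 = 52 - 8*9/2 = 52 - 36 = 16.
       U_Y = n1*n2 - U_X = 40 - 16 = 24.
Step 4: Ties are present, so use the tie-corrected normal approximation (with continuity correction) for the p-value.
Step 5: p-value = 0.607419; compare to alpha = 0.1. fail to reject H0.

U_X = 16, p = 0.607419, fail to reject H0 at alpha = 0.1.


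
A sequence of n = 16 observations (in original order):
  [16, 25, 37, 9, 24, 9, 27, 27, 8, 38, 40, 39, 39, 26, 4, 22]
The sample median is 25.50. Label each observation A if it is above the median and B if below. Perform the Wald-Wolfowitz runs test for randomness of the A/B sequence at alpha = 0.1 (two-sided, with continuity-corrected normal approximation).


Step 1: Compute median = 25.50; label A = above, B = below.
Labels in order: BBABBBAABAAAAABB  (n_A = 8, n_B = 8)
Step 2: Count runs R = 7.
Step 3: Under H0 (random ordering), E[R] = 2*n_A*n_B/(n_A+n_B) + 1 = 2*8*8/16 + 1 = 9.0000.
        Var[R] = 2*n_A*n_B*(2*n_A*n_B - n_A - n_B) / ((n_A+n_B)^2 * (n_A+n_B-1)) = 14336/3840 = 3.7333.
        SD[R] = 1.9322.
Step 4: Continuity-corrected z = (R + 0.5 - E[R]) / SD[R] = (7 + 0.5 - 9.0000) / 1.9322 = -0.7763.
Step 5: Two-sided p-value via normal approximation = 2*(1 - Phi(|z|)) = 0.437558.
Step 6: alpha = 0.1. fail to reject H0.

R = 7, z = -0.7763, p = 0.437558, fail to reject H0.


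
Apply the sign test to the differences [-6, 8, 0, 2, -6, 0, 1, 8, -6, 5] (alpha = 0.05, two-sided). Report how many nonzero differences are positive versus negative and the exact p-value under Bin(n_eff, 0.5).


Step 1: Discard zero differences. Original n = 10; n_eff = number of nonzero differences = 8.
Nonzero differences (with sign): -6, +8, +2, -6, +1, +8, -6, +5
Step 2: Count signs: positive = 5, negative = 3.
Step 3: Under H0: P(positive) = 0.5, so the number of positives S ~ Bin(8, 0.5).
Step 4: Two-sided exact p-value = sum of Bin(8,0.5) probabilities at or below the observed probability = 0.726562.
Step 5: alpha = 0.05. fail to reject H0.

n_eff = 8, pos = 5, neg = 3, p = 0.726562, fail to reject H0.


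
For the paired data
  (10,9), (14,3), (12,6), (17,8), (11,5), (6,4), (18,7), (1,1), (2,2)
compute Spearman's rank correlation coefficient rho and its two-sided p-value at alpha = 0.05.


Step 1: Rank x and y separately (midranks; no ties here).
rank(x): 10->4, 14->7, 12->6, 17->8, 11->5, 6->3, 18->9, 1->1, 2->2
rank(y): 9->9, 3->3, 6->6, 8->8, 5->5, 4->4, 7->7, 1->1, 2->2
Step 2: d_i = R_x(i) - R_y(i); compute d_i^2.
  (4-9)^2=25, (7-3)^2=16, (6-6)^2=0, (8-8)^2=0, (5-5)^2=0, (3-4)^2=1, (9-7)^2=4, (1-1)^2=0, (2-2)^2=0
sum(d^2) = 46.
Step 3: rho = 1 - 6*46 / (9*(9^2 - 1)) = 1 - 276/720 = 0.616667.
Step 4: Under H0, t = rho * sqrt((n-2)/(1-rho^2)) = 2.0725 ~ t(7).
Step 5: Two-sided p-value from the t-distribution with 7 df = 0.076929.
Step 6: alpha = 0.05. fail to reject H0.

rho = 0.6167, p = 0.076929, fail to reject H0 at alpha = 0.05.


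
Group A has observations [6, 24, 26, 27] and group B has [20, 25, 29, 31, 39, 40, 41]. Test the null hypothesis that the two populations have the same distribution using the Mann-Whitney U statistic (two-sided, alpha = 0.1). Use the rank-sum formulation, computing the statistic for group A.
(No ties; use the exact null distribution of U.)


Step 1: Combine and sort all 11 observations; assign midranks.
sorted (value, group): (6,X), (20,Y), (24,X), (25,Y), (26,X), (27,X), (29,Y), (31,Y), (39,Y), (40,Y), (41,Y)
ranks: 6->1, 20->2, 24->3, 25->4, 26->5, 27->6, 29->7, 31->8, 39->9, 40->10, 41->11
Step 2: Rank sum for X: R1 = 1 + 3 + 5 + 6 = 15.
Step 3: U_X = R1 - n1(n1+1)/2 = 15 - 4*5/2 = 15 - 10 = 5.
       U_Y = n1*n2 - U_X = 28 - 5 = 23.
Step 4: No ties, so the exact null distribution of U (based on enumerating the C(11,4) = 330 equally likely rank assignments) gives the two-sided p-value.
Step 5: p-value = 0.109091; compare to alpha = 0.1. fail to reject H0.

U_X = 5, p = 0.109091, fail to reject H0 at alpha = 0.1.


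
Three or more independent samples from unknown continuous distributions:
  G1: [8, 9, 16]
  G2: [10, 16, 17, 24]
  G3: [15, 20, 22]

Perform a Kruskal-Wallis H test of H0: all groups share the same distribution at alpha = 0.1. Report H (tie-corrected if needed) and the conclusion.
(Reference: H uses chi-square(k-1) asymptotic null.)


Step 1: Combine all N = 10 observations and assign midranks.
sorted (value, group, rank): (8,G1,1), (9,G1,2), (10,G2,3), (15,G3,4), (16,G1,5.5), (16,G2,5.5), (17,G2,7), (20,G3,8), (22,G3,9), (24,G2,10)
Step 2: Sum ranks within each group.
R_1 = 8.5 (n_1 = 3)
R_2 = 25.5 (n_2 = 4)
R_3 = 21 (n_3 = 3)
Step 3: H = 12/(N(N+1)) * sum(R_i^2/n_i) - 3(N+1)
     = 12/(10*11) * (8.5^2/3 + 25.5^2/4 + 21^2/3) - 3*11
     = 0.109091 * 333.646 - 33
     = 3.397727.
Step 4: Ties present; correction factor C = 1 - 6/(10^3 - 10) = 0.993939. Corrected H = 3.397727 / 0.993939 = 3.418445.
Step 5: Under H0, H ~ chi^2(2); p-value = 0.181006.
Step 6: alpha = 0.1. fail to reject H0.

H = 3.4184, df = 2, p = 0.181006, fail to reject H0.


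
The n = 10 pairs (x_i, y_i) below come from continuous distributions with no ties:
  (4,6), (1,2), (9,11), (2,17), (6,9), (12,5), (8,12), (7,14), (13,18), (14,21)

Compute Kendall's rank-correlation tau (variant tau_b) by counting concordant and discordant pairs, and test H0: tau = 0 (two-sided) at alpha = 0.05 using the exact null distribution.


Step 1: Enumerate the 45 unordered pairs (i,j) with i<j and classify each by sign(x_j-x_i) * sign(y_j-y_i).
  (1,2):dx=-3,dy=-4->C; (1,3):dx=+5,dy=+5->C; (1,4):dx=-2,dy=+11->D; (1,5):dx=+2,dy=+3->C
  (1,6):dx=+8,dy=-1->D; (1,7):dx=+4,dy=+6->C; (1,8):dx=+3,dy=+8->C; (1,9):dx=+9,dy=+12->C
  (1,10):dx=+10,dy=+15->C; (2,3):dx=+8,dy=+9->C; (2,4):dx=+1,dy=+15->C; (2,5):dx=+5,dy=+7->C
  (2,6):dx=+11,dy=+3->C; (2,7):dx=+7,dy=+10->C; (2,8):dx=+6,dy=+12->C; (2,9):dx=+12,dy=+16->C
  (2,10):dx=+13,dy=+19->C; (3,4):dx=-7,dy=+6->D; (3,5):dx=-3,dy=-2->C; (3,6):dx=+3,dy=-6->D
  (3,7):dx=-1,dy=+1->D; (3,8):dx=-2,dy=+3->D; (3,9):dx=+4,dy=+7->C; (3,10):dx=+5,dy=+10->C
  (4,5):dx=+4,dy=-8->D; (4,6):dx=+10,dy=-12->D; (4,7):dx=+6,dy=-5->D; (4,8):dx=+5,dy=-3->D
  (4,9):dx=+11,dy=+1->C; (4,10):dx=+12,dy=+4->C; (5,6):dx=+6,dy=-4->D; (5,7):dx=+2,dy=+3->C
  (5,8):dx=+1,dy=+5->C; (5,9):dx=+7,dy=+9->C; (5,10):dx=+8,dy=+12->C; (6,7):dx=-4,dy=+7->D
  (6,8):dx=-5,dy=+9->D; (6,9):dx=+1,dy=+13->C; (6,10):dx=+2,dy=+16->C; (7,8):dx=-1,dy=+2->D
  (7,9):dx=+5,dy=+6->C; (7,10):dx=+6,dy=+9->C; (8,9):dx=+6,dy=+4->C; (8,10):dx=+7,dy=+7->C
  (9,10):dx=+1,dy=+3->C
Step 2: C = 31, D = 14, total pairs = 45.
Step 3: tau = (C - D)/(n(n-1)/2) = (31 - 14)/45 = 0.377778.
Step 4: Exact two-sided p-value (enumerate n! = 3628800 permutations of y under H0): p = 0.155742.
Step 5: alpha = 0.05. fail to reject H0.

tau_b = 0.3778 (C=31, D=14), p = 0.155742, fail to reject H0.


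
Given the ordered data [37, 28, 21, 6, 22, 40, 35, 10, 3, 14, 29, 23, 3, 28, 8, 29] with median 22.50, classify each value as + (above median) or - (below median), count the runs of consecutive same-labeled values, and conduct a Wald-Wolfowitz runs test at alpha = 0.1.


Step 1: Compute median = 22.50; label A = above, B = below.
Labels in order: AABBBAABBBAABABA  (n_A = 8, n_B = 8)
Step 2: Count runs R = 9.
Step 3: Under H0 (random ordering), E[R] = 2*n_A*n_B/(n_A+n_B) + 1 = 2*8*8/16 + 1 = 9.0000.
        Var[R] = 2*n_A*n_B*(2*n_A*n_B - n_A - n_B) / ((n_A+n_B)^2 * (n_A+n_B-1)) = 14336/3840 = 3.7333.
        SD[R] = 1.9322.
Step 4: R = E[R], so z = 0 with no continuity correction.
Step 5: Two-sided p-value via normal approximation = 2*(1 - Phi(|z|)) = 1.000000.
Step 6: alpha = 0.1. fail to reject H0.

R = 9, z = 0.0000, p = 1.000000, fail to reject H0.


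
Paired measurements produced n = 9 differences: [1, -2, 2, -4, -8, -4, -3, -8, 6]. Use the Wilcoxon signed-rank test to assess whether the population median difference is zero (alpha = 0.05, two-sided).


Step 1: Drop any zero differences (none here) and take |d_i|.
|d| = [1, 2, 2, 4, 8, 4, 3, 8, 6]
Step 2: Midrank |d_i| (ties get averaged ranks).
ranks: |1|->1, |2|->2.5, |2|->2.5, |4|->5.5, |8|->8.5, |4|->5.5, |3|->4, |8|->8.5, |6|->7
Step 3: Attach original signs; sum ranks with positive sign and with negative sign.
W+ = 1 + 2.5 + 7 = 10.5
W- = 2.5 + 5.5 + 8.5 + 5.5 + 4 + 8.5 = 34.5
(Check: W+ + W- = 45 should equal n(n+1)/2 = 45.)
Step 4: Test statistic W = min(W+, W-) = 10.5.
Step 5: Ties in |d|, so use the tie-corrected normal approximation.
        E[W] = n(n+1)/4 = 9*10/4 = 22.5.
        Tie groups: |d|=2 (t=2), |d|=4 (t=2), |d|=8 (t=2); sum(t^3 - t) = 18.
        Var[W] = n(n+1)(2n+1)/24 - sum(t^3-t)/48 = 1710/24 - 18/48 = 70.875.
        z = (W - E[W]) / sqrt(Var[W]) = (10.5 - 22.5) / 8.4187 = -1.4254.
        Two-sided p = 2*Phi(z) = 0.154044.
Step 6: alpha = 0.05. fail to reject H0.

W+ = 10.5, W- = 34.5, W = min = 10.5, p = 0.154044, fail to reject H0.


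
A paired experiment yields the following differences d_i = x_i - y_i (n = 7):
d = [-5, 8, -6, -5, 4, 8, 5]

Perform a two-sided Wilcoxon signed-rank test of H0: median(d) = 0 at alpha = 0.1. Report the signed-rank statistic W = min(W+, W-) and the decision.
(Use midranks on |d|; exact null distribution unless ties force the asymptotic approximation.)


Step 1: Drop any zero differences (none here) and take |d_i|.
|d| = [5, 8, 6, 5, 4, 8, 5]
Step 2: Midrank |d_i| (ties get averaged ranks).
ranks: |5|->3, |8|->6.5, |6|->5, |5|->3, |4|->1, |8|->6.5, |5|->3
Step 3: Attach original signs; sum ranks with positive sign and with negative sign.
W+ = 6.5 + 1 + 6.5 + 3 = 17
W- = 3 + 5 + 3 = 11
(Check: W+ + W- = 28 should equal n(n+1)/2 = 28.)
Step 4: Test statistic W = min(W+, W-) = 11.
Step 5: Ties in |d|, so use the tie-corrected normal approximation.
        E[W] = n(n+1)/4 = 7*8/4 = 14.
        Tie groups: |d|=5 (t=3), |d|=8 (t=2); sum(t^3 - t) = 30.
        Var[W] = n(n+1)(2n+1)/24 - sum(t^3-t)/48 = 840/24 - 30/48 = 34.375.
        z = (W - E[W]) / sqrt(Var[W]) = (11 - 14) / 5.8630 = -0.5117.
        Two-sided p = 2*Phi(z) = 0.608874.
Step 6: alpha = 0.1. fail to reject H0.

W+ = 17, W- = 11, W = min = 11, p = 0.608874, fail to reject H0.


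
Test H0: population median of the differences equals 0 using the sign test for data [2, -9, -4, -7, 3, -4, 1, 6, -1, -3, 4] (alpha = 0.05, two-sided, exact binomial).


Step 1: Discard zero differences. Original n = 11; n_eff = number of nonzero differences = 11.
Nonzero differences (with sign): +2, -9, -4, -7, +3, -4, +1, +6, -1, -3, +4
Step 2: Count signs: positive = 5, negative = 6.
Step 3: Under H0: P(positive) = 0.5, so the number of positives S ~ Bin(11, 0.5).
Step 4: Two-sided exact p-value = sum of Bin(11,0.5) probabilities at or below the observed probability = 1.000000.
Step 5: alpha = 0.05. fail to reject H0.

n_eff = 11, pos = 5, neg = 6, p = 1.000000, fail to reject H0.


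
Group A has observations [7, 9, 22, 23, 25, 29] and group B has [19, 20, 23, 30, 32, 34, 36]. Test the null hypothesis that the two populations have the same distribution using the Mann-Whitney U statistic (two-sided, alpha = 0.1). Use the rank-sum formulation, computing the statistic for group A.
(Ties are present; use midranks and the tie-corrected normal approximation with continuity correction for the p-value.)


Step 1: Combine and sort all 13 observations; assign midranks.
sorted (value, group): (7,X), (9,X), (19,Y), (20,Y), (22,X), (23,X), (23,Y), (25,X), (29,X), (30,Y), (32,Y), (34,Y), (36,Y)
ranks: 7->1, 9->2, 19->3, 20->4, 22->5, 23->6.5, 23->6.5, 25->8, 29->9, 30->10, 32->11, 34->12, 36->13
Step 2: Rank sum for X: R1 = 1 + 2 + 5 + 6.5 + 8 + 9 = 31.5.
Step 3: U_X = R1 - n1(n1+1)/2 = 31.5 - 6*7/2 = 31.5 - 21 = 10.5.
       U_Y = n1*n2 - U_X = 42 - 10.5 = 31.5.
Step 4: Ties are present, so use the tie-corrected normal approximation (with continuity correction) for the p-value.
Step 5: p-value = 0.152563; compare to alpha = 0.1. fail to reject H0.

U_X = 10.5, p = 0.152563, fail to reject H0 at alpha = 0.1.


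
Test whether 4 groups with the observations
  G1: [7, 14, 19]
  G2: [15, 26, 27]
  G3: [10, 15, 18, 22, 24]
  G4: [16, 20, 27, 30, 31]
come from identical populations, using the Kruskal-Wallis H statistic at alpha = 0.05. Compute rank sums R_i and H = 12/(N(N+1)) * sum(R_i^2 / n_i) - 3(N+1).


Step 1: Combine all N = 16 observations and assign midranks.
sorted (value, group, rank): (7,G1,1), (10,G3,2), (14,G1,3), (15,G2,4.5), (15,G3,4.5), (16,G4,6), (18,G3,7), (19,G1,8), (20,G4,9), (22,G3,10), (24,G3,11), (26,G2,12), (27,G2,13.5), (27,G4,13.5), (30,G4,15), (31,G4,16)
Step 2: Sum ranks within each group.
R_1 = 12 (n_1 = 3)
R_2 = 30 (n_2 = 3)
R_3 = 34.5 (n_3 = 5)
R_4 = 59.5 (n_4 = 5)
Step 3: H = 12/(N(N+1)) * sum(R_i^2/n_i) - 3(N+1)
     = 12/(16*17) * (12^2/3 + 30^2/3 + 34.5^2/5 + 59.5^2/5) - 3*17
     = 0.044118 * 1294.1 - 51
     = 6.092647.
Step 4: Ties present; correction factor C = 1 - 12/(16^3 - 16) = 0.997059. Corrected H = 6.092647 / 0.997059 = 6.110619.
Step 5: Under H0, H ~ chi^2(3); p-value = 0.106351.
Step 6: alpha = 0.05. fail to reject H0.

H = 6.1106, df = 3, p = 0.106351, fail to reject H0.


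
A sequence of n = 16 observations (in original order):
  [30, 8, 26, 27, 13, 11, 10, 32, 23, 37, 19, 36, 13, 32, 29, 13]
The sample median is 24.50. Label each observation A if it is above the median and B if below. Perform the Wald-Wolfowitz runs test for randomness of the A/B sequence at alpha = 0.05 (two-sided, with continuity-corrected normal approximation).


Step 1: Compute median = 24.50; label A = above, B = below.
Labels in order: ABAABBBABABABAAB  (n_A = 8, n_B = 8)
Step 2: Count runs R = 12.
Step 3: Under H0 (random ordering), E[R] = 2*n_A*n_B/(n_A+n_B) + 1 = 2*8*8/16 + 1 = 9.0000.
        Var[R] = 2*n_A*n_B*(2*n_A*n_B - n_A - n_B) / ((n_A+n_B)^2 * (n_A+n_B-1)) = 14336/3840 = 3.7333.
        SD[R] = 1.9322.
Step 4: Continuity-corrected z = (R - 0.5 - E[R]) / SD[R] = (12 - 0.5 - 9.0000) / 1.9322 = 1.2939.
Step 5: Two-sided p-value via normal approximation = 2*(1 - Phi(|z|)) = 0.195709.
Step 6: alpha = 0.05. fail to reject H0.

R = 12, z = 1.2939, p = 0.195709, fail to reject H0.


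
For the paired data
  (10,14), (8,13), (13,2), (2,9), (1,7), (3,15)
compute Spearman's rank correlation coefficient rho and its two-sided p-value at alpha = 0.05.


Step 1: Rank x and y separately (midranks; no ties here).
rank(x): 10->5, 8->4, 13->6, 2->2, 1->1, 3->3
rank(y): 14->5, 13->4, 2->1, 9->3, 7->2, 15->6
Step 2: d_i = R_x(i) - R_y(i); compute d_i^2.
  (5-5)^2=0, (4-4)^2=0, (6-1)^2=25, (2-3)^2=1, (1-2)^2=1, (3-6)^2=9
sum(d^2) = 36.
Step 3: rho = 1 - 6*36 / (6*(6^2 - 1)) = 1 - 216/210 = -0.028571.
Step 4: Under H0, t = rho * sqrt((n-2)/(1-rho^2)) = -0.0572 ~ t(4).
Step 5: Two-sided p-value from the t-distribution with 4 df = 0.957155.
Step 6: alpha = 0.05. fail to reject H0.

rho = -0.0286, p = 0.957155, fail to reject H0 at alpha = 0.05.


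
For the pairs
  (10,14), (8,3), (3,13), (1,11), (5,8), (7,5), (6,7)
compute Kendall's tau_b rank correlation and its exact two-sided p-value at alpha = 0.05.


Step 1: Enumerate the 21 unordered pairs (i,j) with i<j and classify each by sign(x_j-x_i) * sign(y_j-y_i).
  (1,2):dx=-2,dy=-11->C; (1,3):dx=-7,dy=-1->C; (1,4):dx=-9,dy=-3->C; (1,5):dx=-5,dy=-6->C
  (1,6):dx=-3,dy=-9->C; (1,7):dx=-4,dy=-7->C; (2,3):dx=-5,dy=+10->D; (2,4):dx=-7,dy=+8->D
  (2,5):dx=-3,dy=+5->D; (2,6):dx=-1,dy=+2->D; (2,7):dx=-2,dy=+4->D; (3,4):dx=-2,dy=-2->C
  (3,5):dx=+2,dy=-5->D; (3,6):dx=+4,dy=-8->D; (3,7):dx=+3,dy=-6->D; (4,5):dx=+4,dy=-3->D
  (4,6):dx=+6,dy=-6->D; (4,7):dx=+5,dy=-4->D; (5,6):dx=+2,dy=-3->D; (5,7):dx=+1,dy=-1->D
  (6,7):dx=-1,dy=+2->D
Step 2: C = 7, D = 14, total pairs = 21.
Step 3: tau = (C - D)/(n(n-1)/2) = (7 - 14)/21 = -0.333333.
Step 4: Exact two-sided p-value (enumerate n! = 5040 permutations of y under H0): p = 0.381349.
Step 5: alpha = 0.05. fail to reject H0.

tau_b = -0.3333 (C=7, D=14), p = 0.381349, fail to reject H0.


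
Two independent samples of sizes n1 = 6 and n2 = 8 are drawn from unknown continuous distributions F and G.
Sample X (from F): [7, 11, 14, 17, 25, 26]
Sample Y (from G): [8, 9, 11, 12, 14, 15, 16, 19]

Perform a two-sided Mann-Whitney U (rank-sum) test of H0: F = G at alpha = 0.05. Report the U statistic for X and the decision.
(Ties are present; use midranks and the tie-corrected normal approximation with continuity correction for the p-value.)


Step 1: Combine and sort all 14 observations; assign midranks.
sorted (value, group): (7,X), (8,Y), (9,Y), (11,X), (11,Y), (12,Y), (14,X), (14,Y), (15,Y), (16,Y), (17,X), (19,Y), (25,X), (26,X)
ranks: 7->1, 8->2, 9->3, 11->4.5, 11->4.5, 12->6, 14->7.5, 14->7.5, 15->9, 16->10, 17->11, 19->12, 25->13, 26->14
Step 2: Rank sum for X: R1 = 1 + 4.5 + 7.5 + 11 + 13 + 14 = 51.
Step 3: U_X = R1 - n1(n1+1)/2 = 51 - 6*7/2 = 51 - 21 = 30.
       U_Y = n1*n2 - U_X = 48 - 30 = 18.
Step 4: Ties are present, so use the tie-corrected normal approximation (with continuity correction) for the p-value.
Step 5: p-value = 0.476705; compare to alpha = 0.05. fail to reject H0.

U_X = 30, p = 0.476705, fail to reject H0 at alpha = 0.05.


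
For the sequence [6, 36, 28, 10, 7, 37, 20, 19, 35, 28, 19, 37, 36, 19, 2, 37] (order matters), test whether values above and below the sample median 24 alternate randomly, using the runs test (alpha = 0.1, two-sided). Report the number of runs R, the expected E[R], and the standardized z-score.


Step 1: Compute median = 24; label A = above, B = below.
Labels in order: BAABBABBAABAABBA  (n_A = 8, n_B = 8)
Step 2: Count runs R = 10.
Step 3: Under H0 (random ordering), E[R] = 2*n_A*n_B/(n_A+n_B) + 1 = 2*8*8/16 + 1 = 9.0000.
        Var[R] = 2*n_A*n_B*(2*n_A*n_B - n_A - n_B) / ((n_A+n_B)^2 * (n_A+n_B-1)) = 14336/3840 = 3.7333.
        SD[R] = 1.9322.
Step 4: Continuity-corrected z = (R - 0.5 - E[R]) / SD[R] = (10 - 0.5 - 9.0000) / 1.9322 = 0.2588.
Step 5: Two-sided p-value via normal approximation = 2*(1 - Phi(|z|)) = 0.795809.
Step 6: alpha = 0.1. fail to reject H0.

R = 10, z = 0.2588, p = 0.795809, fail to reject H0.


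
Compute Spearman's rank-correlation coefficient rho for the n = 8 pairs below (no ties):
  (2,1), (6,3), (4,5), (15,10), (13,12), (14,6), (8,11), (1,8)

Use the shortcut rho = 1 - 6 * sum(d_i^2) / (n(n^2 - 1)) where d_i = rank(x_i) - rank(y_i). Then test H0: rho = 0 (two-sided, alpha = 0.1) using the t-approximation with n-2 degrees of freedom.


Step 1: Rank x and y separately (midranks; no ties here).
rank(x): 2->2, 6->4, 4->3, 15->8, 13->6, 14->7, 8->5, 1->1
rank(y): 1->1, 3->2, 5->3, 10->6, 12->8, 6->4, 11->7, 8->5
Step 2: d_i = R_x(i) - R_y(i); compute d_i^2.
  (2-1)^2=1, (4-2)^2=4, (3-3)^2=0, (8-6)^2=4, (6-8)^2=4, (7-4)^2=9, (5-7)^2=4, (1-5)^2=16
sum(d^2) = 42.
Step 3: rho = 1 - 6*42 / (8*(8^2 - 1)) = 1 - 252/504 = 0.500000.
Step 4: Under H0, t = rho * sqrt((n-2)/(1-rho^2)) = 1.4142 ~ t(6).
Step 5: Two-sided p-value from the t-distribution with 6 df = 0.207031.
Step 6: alpha = 0.1. fail to reject H0.

rho = 0.5000, p = 0.207031, fail to reject H0 at alpha = 0.1.


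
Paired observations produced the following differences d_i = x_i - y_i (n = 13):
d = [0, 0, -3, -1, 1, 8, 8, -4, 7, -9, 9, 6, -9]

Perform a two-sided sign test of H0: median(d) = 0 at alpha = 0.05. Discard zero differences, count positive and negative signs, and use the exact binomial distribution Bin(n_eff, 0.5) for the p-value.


Step 1: Discard zero differences. Original n = 13; n_eff = number of nonzero differences = 11.
Nonzero differences (with sign): -3, -1, +1, +8, +8, -4, +7, -9, +9, +6, -9
Step 2: Count signs: positive = 6, negative = 5.
Step 3: Under H0: P(positive) = 0.5, so the number of positives S ~ Bin(11, 0.5).
Step 4: Two-sided exact p-value = sum of Bin(11,0.5) probabilities at or below the observed probability = 1.000000.
Step 5: alpha = 0.05. fail to reject H0.

n_eff = 11, pos = 6, neg = 5, p = 1.000000, fail to reject H0.


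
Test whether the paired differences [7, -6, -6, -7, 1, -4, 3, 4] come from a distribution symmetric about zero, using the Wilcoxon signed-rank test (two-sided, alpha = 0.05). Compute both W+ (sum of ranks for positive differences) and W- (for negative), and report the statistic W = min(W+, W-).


Step 1: Drop any zero differences (none here) and take |d_i|.
|d| = [7, 6, 6, 7, 1, 4, 3, 4]
Step 2: Midrank |d_i| (ties get averaged ranks).
ranks: |7|->7.5, |6|->5.5, |6|->5.5, |7|->7.5, |1|->1, |4|->3.5, |3|->2, |4|->3.5
Step 3: Attach original signs; sum ranks with positive sign and with negative sign.
W+ = 7.5 + 1 + 2 + 3.5 = 14
W- = 5.5 + 5.5 + 7.5 + 3.5 = 22
(Check: W+ + W- = 36 should equal n(n+1)/2 = 36.)
Step 4: Test statistic W = min(W+, W-) = 14.
Step 5: Ties in |d|, so use the tie-corrected normal approximation.
        E[W] = n(n+1)/4 = 8*9/4 = 18.
        Tie groups: |d|=4 (t=2), |d|=6 (t=2), |d|=7 (t=2); sum(t^3 - t) = 18.
        Var[W] = n(n+1)(2n+1)/24 - sum(t^3-t)/48 = 1224/24 - 18/48 = 50.625.
        z = (W - E[W]) / sqrt(Var[W]) = (14 - 18) / 7.1151 = -0.5622.
        Two-sided p = 2*Phi(z) = 0.573992.
Step 6: alpha = 0.05. fail to reject H0.

W+ = 14, W- = 22, W = min = 14, p = 0.573992, fail to reject H0.


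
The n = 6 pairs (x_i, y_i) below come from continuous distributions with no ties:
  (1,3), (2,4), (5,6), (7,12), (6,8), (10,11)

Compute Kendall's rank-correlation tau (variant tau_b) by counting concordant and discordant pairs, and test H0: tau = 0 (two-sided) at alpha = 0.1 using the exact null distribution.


Step 1: Enumerate the 15 unordered pairs (i,j) with i<j and classify each by sign(x_j-x_i) * sign(y_j-y_i).
  (1,2):dx=+1,dy=+1->C; (1,3):dx=+4,dy=+3->C; (1,4):dx=+6,dy=+9->C; (1,5):dx=+5,dy=+5->C
  (1,6):dx=+9,dy=+8->C; (2,3):dx=+3,dy=+2->C; (2,4):dx=+5,dy=+8->C; (2,5):dx=+4,dy=+4->C
  (2,6):dx=+8,dy=+7->C; (3,4):dx=+2,dy=+6->C; (3,5):dx=+1,dy=+2->C; (3,6):dx=+5,dy=+5->C
  (4,5):dx=-1,dy=-4->C; (4,6):dx=+3,dy=-1->D; (5,6):dx=+4,dy=+3->C
Step 2: C = 14, D = 1, total pairs = 15.
Step 3: tau = (C - D)/(n(n-1)/2) = (14 - 1)/15 = 0.866667.
Step 4: Exact two-sided p-value (enumerate n! = 720 permutations of y under H0): p = 0.016667.
Step 5: alpha = 0.1. reject H0.

tau_b = 0.8667 (C=14, D=1), p = 0.016667, reject H0.


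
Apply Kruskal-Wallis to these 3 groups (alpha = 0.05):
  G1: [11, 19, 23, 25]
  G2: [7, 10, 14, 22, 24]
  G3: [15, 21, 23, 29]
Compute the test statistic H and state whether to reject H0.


Step 1: Combine all N = 13 observations and assign midranks.
sorted (value, group, rank): (7,G2,1), (10,G2,2), (11,G1,3), (14,G2,4), (15,G3,5), (19,G1,6), (21,G3,7), (22,G2,8), (23,G1,9.5), (23,G3,9.5), (24,G2,11), (25,G1,12), (29,G3,13)
Step 2: Sum ranks within each group.
R_1 = 30.5 (n_1 = 4)
R_2 = 26 (n_2 = 5)
R_3 = 34.5 (n_3 = 4)
Step 3: H = 12/(N(N+1)) * sum(R_i^2/n_i) - 3(N+1)
     = 12/(13*14) * (30.5^2/4 + 26^2/5 + 34.5^2/4) - 3*14
     = 0.065934 * 665.325 - 42
     = 1.867582.
Step 4: Ties present; correction factor C = 1 - 6/(13^3 - 13) = 0.997253. Corrected H = 1.867582 / 0.997253 = 1.872727.
Step 5: Under H0, H ~ chi^2(2); p-value = 0.392051.
Step 6: alpha = 0.05. fail to reject H0.

H = 1.8727, df = 2, p = 0.392051, fail to reject H0.


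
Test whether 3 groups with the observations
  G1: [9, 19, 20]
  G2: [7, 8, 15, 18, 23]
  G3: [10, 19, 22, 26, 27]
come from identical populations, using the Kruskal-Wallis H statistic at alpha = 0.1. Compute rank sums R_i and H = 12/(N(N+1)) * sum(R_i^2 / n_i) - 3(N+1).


Step 1: Combine all N = 13 observations and assign midranks.
sorted (value, group, rank): (7,G2,1), (8,G2,2), (9,G1,3), (10,G3,4), (15,G2,5), (18,G2,6), (19,G1,7.5), (19,G3,7.5), (20,G1,9), (22,G3,10), (23,G2,11), (26,G3,12), (27,G3,13)
Step 2: Sum ranks within each group.
R_1 = 19.5 (n_1 = 3)
R_2 = 25 (n_2 = 5)
R_3 = 46.5 (n_3 = 5)
Step 3: H = 12/(N(N+1)) * sum(R_i^2/n_i) - 3(N+1)
     = 12/(13*14) * (19.5^2/3 + 25^2/5 + 46.5^2/5) - 3*14
     = 0.065934 * 684.2 - 42
     = 3.112088.
Step 4: Ties present; correction factor C = 1 - 6/(13^3 - 13) = 0.997253. Corrected H = 3.112088 / 0.997253 = 3.120661.
Step 5: Under H0, H ~ chi^2(2); p-value = 0.210067.
Step 6: alpha = 0.1. fail to reject H0.

H = 3.1207, df = 2, p = 0.210067, fail to reject H0.


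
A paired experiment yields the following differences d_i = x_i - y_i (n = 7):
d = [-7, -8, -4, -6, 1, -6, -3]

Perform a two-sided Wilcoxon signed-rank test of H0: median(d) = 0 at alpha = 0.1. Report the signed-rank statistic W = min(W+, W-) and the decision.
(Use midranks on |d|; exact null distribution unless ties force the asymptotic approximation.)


Step 1: Drop any zero differences (none here) and take |d_i|.
|d| = [7, 8, 4, 6, 1, 6, 3]
Step 2: Midrank |d_i| (ties get averaged ranks).
ranks: |7|->6, |8|->7, |4|->3, |6|->4.5, |1|->1, |6|->4.5, |3|->2
Step 3: Attach original signs; sum ranks with positive sign and with negative sign.
W+ = 1 = 1
W- = 6 + 7 + 3 + 4.5 + 4.5 + 2 = 27
(Check: W+ + W- = 28 should equal n(n+1)/2 = 28.)
Step 4: Test statistic W = min(W+, W-) = 1.
Step 5: Ties in |d|, so use the tie-corrected normal approximation.
        E[W] = n(n+1)/4 = 7*8/4 = 14.
        Tie groups: |d|=6 (t=2); sum(t^3 - t) = 6.
        Var[W] = n(n+1)(2n+1)/24 - sum(t^3-t)/48 = 840/24 - 6/48 = 34.875.
        z = (W - E[W]) / sqrt(Var[W]) = (1 - 14) / 5.9055 = -2.2013.
        Two-sided p = 2*Phi(z) = 0.027712.
Step 6: alpha = 0.1. reject H0.

W+ = 1, W- = 27, W = min = 1, p = 0.027712, reject H0.


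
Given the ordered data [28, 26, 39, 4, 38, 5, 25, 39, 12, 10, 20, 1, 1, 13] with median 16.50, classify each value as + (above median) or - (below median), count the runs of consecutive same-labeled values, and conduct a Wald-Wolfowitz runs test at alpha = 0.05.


Step 1: Compute median = 16.50; label A = above, B = below.
Labels in order: AAABABAABBABBB  (n_A = 7, n_B = 7)
Step 2: Count runs R = 8.
Step 3: Under H0 (random ordering), E[R] = 2*n_A*n_B/(n_A+n_B) + 1 = 2*7*7/14 + 1 = 8.0000.
        Var[R] = 2*n_A*n_B*(2*n_A*n_B - n_A - n_B) / ((n_A+n_B)^2 * (n_A+n_B-1)) = 8232/2548 = 3.2308.
        SD[R] = 1.7974.
Step 4: R = E[R], so z = 0 with no continuity correction.
Step 5: Two-sided p-value via normal approximation = 2*(1 - Phi(|z|)) = 1.000000.
Step 6: alpha = 0.05. fail to reject H0.

R = 8, z = 0.0000, p = 1.000000, fail to reject H0.


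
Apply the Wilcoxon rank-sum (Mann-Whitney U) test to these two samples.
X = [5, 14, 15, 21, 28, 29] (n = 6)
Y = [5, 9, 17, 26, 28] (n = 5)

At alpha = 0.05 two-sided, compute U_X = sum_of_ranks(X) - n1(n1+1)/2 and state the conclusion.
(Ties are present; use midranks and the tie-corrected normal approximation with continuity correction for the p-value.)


Step 1: Combine and sort all 11 observations; assign midranks.
sorted (value, group): (5,X), (5,Y), (9,Y), (14,X), (15,X), (17,Y), (21,X), (26,Y), (28,X), (28,Y), (29,X)
ranks: 5->1.5, 5->1.5, 9->3, 14->4, 15->5, 17->6, 21->7, 26->8, 28->9.5, 28->9.5, 29->11
Step 2: Rank sum for X: R1 = 1.5 + 4 + 5 + 7 + 9.5 + 11 = 38.
Step 3: U_X = R1 - n1(n1+1)/2 = 38 - 6*7/2 = 38 - 21 = 17.
       U_Y = n1*n2 - U_X = 30 - 17 = 13.
Step 4: Ties are present, so use the tie-corrected normal approximation (with continuity correction) for the p-value.
Step 5: p-value = 0.783228; compare to alpha = 0.05. fail to reject H0.

U_X = 17, p = 0.783228, fail to reject H0 at alpha = 0.05.


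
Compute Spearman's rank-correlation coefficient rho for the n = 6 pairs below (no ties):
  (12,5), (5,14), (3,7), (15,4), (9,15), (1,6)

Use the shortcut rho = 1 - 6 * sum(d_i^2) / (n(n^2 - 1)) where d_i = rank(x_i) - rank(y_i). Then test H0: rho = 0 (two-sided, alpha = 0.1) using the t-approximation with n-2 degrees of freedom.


Step 1: Rank x and y separately (midranks; no ties here).
rank(x): 12->5, 5->3, 3->2, 15->6, 9->4, 1->1
rank(y): 5->2, 14->5, 7->4, 4->1, 15->6, 6->3
Step 2: d_i = R_x(i) - R_y(i); compute d_i^2.
  (5-2)^2=9, (3-5)^2=4, (2-4)^2=4, (6-1)^2=25, (4-6)^2=4, (1-3)^2=4
sum(d^2) = 50.
Step 3: rho = 1 - 6*50 / (6*(6^2 - 1)) = 1 - 300/210 = -0.428571.
Step 4: Under H0, t = rho * sqrt((n-2)/(1-rho^2)) = -0.9487 ~ t(4).
Step 5: Two-sided p-value from the t-distribution with 4 df = 0.396501.
Step 6: alpha = 0.1. fail to reject H0.

rho = -0.4286, p = 0.396501, fail to reject H0 at alpha = 0.1.


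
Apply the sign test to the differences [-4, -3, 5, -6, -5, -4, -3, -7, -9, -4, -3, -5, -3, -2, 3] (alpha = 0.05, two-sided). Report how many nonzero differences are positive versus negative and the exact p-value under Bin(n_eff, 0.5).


Step 1: Discard zero differences. Original n = 15; n_eff = number of nonzero differences = 15.
Nonzero differences (with sign): -4, -3, +5, -6, -5, -4, -3, -7, -9, -4, -3, -5, -3, -2, +3
Step 2: Count signs: positive = 2, negative = 13.
Step 3: Under H0: P(positive) = 0.5, so the number of positives S ~ Bin(15, 0.5).
Step 4: Two-sided exact p-value = sum of Bin(15,0.5) probabilities at or below the observed probability = 0.007385.
Step 5: alpha = 0.05. reject H0.

n_eff = 15, pos = 2, neg = 13, p = 0.007385, reject H0.


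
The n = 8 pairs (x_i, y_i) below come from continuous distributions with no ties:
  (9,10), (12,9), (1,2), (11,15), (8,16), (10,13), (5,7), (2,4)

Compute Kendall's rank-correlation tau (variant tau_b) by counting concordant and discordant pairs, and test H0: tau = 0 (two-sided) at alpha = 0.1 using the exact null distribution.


Step 1: Enumerate the 28 unordered pairs (i,j) with i<j and classify each by sign(x_j-x_i) * sign(y_j-y_i).
  (1,2):dx=+3,dy=-1->D; (1,3):dx=-8,dy=-8->C; (1,4):dx=+2,dy=+5->C; (1,5):dx=-1,dy=+6->D
  (1,6):dx=+1,dy=+3->C; (1,7):dx=-4,dy=-3->C; (1,8):dx=-7,dy=-6->C; (2,3):dx=-11,dy=-7->C
  (2,4):dx=-1,dy=+6->D; (2,5):dx=-4,dy=+7->D; (2,6):dx=-2,dy=+4->D; (2,7):dx=-7,dy=-2->C
  (2,8):dx=-10,dy=-5->C; (3,4):dx=+10,dy=+13->C; (3,5):dx=+7,dy=+14->C; (3,6):dx=+9,dy=+11->C
  (3,7):dx=+4,dy=+5->C; (3,8):dx=+1,dy=+2->C; (4,5):dx=-3,dy=+1->D; (4,6):dx=-1,dy=-2->C
  (4,7):dx=-6,dy=-8->C; (4,8):dx=-9,dy=-11->C; (5,6):dx=+2,dy=-3->D; (5,7):dx=-3,dy=-9->C
  (5,8):dx=-6,dy=-12->C; (6,7):dx=-5,dy=-6->C; (6,8):dx=-8,dy=-9->C; (7,8):dx=-3,dy=-3->C
Step 2: C = 21, D = 7, total pairs = 28.
Step 3: tau = (C - D)/(n(n-1)/2) = (21 - 7)/28 = 0.500000.
Step 4: Exact two-sided p-value (enumerate n! = 40320 permutations of y under H0): p = 0.108681.
Step 5: alpha = 0.1. fail to reject H0.

tau_b = 0.5000 (C=21, D=7), p = 0.108681, fail to reject H0.


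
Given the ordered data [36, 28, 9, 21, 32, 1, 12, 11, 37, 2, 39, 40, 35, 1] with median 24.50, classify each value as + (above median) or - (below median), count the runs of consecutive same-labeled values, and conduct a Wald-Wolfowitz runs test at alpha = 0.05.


Step 1: Compute median = 24.50; label A = above, B = below.
Labels in order: AABBABBBABAAAB  (n_A = 7, n_B = 7)
Step 2: Count runs R = 8.
Step 3: Under H0 (random ordering), E[R] = 2*n_A*n_B/(n_A+n_B) + 1 = 2*7*7/14 + 1 = 8.0000.
        Var[R] = 2*n_A*n_B*(2*n_A*n_B - n_A - n_B) / ((n_A+n_B)^2 * (n_A+n_B-1)) = 8232/2548 = 3.2308.
        SD[R] = 1.7974.
Step 4: R = E[R], so z = 0 with no continuity correction.
Step 5: Two-sided p-value via normal approximation = 2*(1 - Phi(|z|)) = 1.000000.
Step 6: alpha = 0.05. fail to reject H0.

R = 8, z = 0.0000, p = 1.000000, fail to reject H0.


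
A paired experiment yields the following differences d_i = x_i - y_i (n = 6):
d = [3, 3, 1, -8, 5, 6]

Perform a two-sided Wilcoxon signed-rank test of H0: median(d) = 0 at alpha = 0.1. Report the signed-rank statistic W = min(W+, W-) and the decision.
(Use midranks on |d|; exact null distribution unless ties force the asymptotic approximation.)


Step 1: Drop any zero differences (none here) and take |d_i|.
|d| = [3, 3, 1, 8, 5, 6]
Step 2: Midrank |d_i| (ties get averaged ranks).
ranks: |3|->2.5, |3|->2.5, |1|->1, |8|->6, |5|->4, |6|->5
Step 3: Attach original signs; sum ranks with positive sign and with negative sign.
W+ = 2.5 + 2.5 + 1 + 4 + 5 = 15
W- = 6 = 6
(Check: W+ + W- = 21 should equal n(n+1)/2 = 21.)
Step 4: Test statistic W = min(W+, W-) = 6.
Step 5: Ties in |d|, so use the tie-corrected normal approximation.
        E[W] = n(n+1)/4 = 6*7/4 = 10.5.
        Tie groups: |d|=3 (t=2); sum(t^3 - t) = 6.
        Var[W] = n(n+1)(2n+1)/24 - sum(t^3-t)/48 = 546/24 - 6/48 = 22.625.
        z = (W - E[W]) / sqrt(Var[W]) = (6 - 10.5) / 4.7566 = -0.9461.
        Two-sided p = 2*Phi(z) = 0.344118.
Step 6: alpha = 0.1. fail to reject H0.

W+ = 15, W- = 6, W = min = 6, p = 0.344118, fail to reject H0.
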